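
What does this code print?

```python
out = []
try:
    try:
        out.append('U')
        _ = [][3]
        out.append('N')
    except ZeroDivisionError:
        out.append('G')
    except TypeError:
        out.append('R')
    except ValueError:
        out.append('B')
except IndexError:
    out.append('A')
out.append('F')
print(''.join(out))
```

Execution trace: 'U' (try body) → 'A' (outer except IndexError) → 'F' (after the try/except). Output: UAF

Answer: UAF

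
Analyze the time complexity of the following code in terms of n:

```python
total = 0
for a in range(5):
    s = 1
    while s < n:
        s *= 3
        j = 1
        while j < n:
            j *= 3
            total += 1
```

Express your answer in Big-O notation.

Each loop level contributes: 1 × log n × log n. Multiplying the contributions gives O(log² n).

Answer: O(log² n)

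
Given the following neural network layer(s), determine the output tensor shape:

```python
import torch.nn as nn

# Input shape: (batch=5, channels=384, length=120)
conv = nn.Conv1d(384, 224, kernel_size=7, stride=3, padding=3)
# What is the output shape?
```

Input: (5, 384, 120) -> Output: (5, 224, 40)

Answer: (5, 224, 40)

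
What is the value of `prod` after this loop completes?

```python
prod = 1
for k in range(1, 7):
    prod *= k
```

6! = 720
`prod` takes the values: 1 → 2 → 6 → 24 → 120 → 720

Answer: 720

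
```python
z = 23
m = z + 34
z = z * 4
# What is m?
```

Trace:
`z = 23` → z = 23
`m = z + 34` → m = 57
`z = z * 4` → z = 92
So m = 57

Answer: 57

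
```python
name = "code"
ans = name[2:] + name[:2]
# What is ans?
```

Trace:
`name = "code"` → name = 'code'
`ans = name[2:] + name[:2]` → ans = 'deco'
So ans = 'deco'

Answer: 'deco'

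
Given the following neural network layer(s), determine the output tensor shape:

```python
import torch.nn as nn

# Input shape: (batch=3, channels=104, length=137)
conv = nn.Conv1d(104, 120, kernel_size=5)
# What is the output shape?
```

Input: (3, 104, 137) -> Output: (3, 120, 133)

Answer: (3, 120, 133)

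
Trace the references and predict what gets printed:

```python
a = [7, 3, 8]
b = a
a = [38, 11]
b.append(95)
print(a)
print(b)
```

Key concept: rebinding vs mutation: a is rebound to a new list, b still points at the original.
Step by step:
`a = [7, 3, 8]` → a = [7, 3, 8]
`b = a` → b = [7, 3, 8] (same object as a)
`a = [38, 11]` → a = [38, 11]
`b.append(95)` → b = [7, 3, 8, 95]
`print(a)` → prints [38, 11]
`print(b)` → prints [7, 3, 8, 95]

Answer:
[38, 11]
[7, 3, 8, 95]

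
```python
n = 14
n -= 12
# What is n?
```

Trace:
`n = 14` → n = 14
`n -= 12` → n = 2
So n = 2

Answer: 2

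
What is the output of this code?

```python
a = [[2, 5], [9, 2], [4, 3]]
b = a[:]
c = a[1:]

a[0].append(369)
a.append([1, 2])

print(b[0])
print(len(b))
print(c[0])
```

Key concept: slice with nested mutation.
Step by step:
`a = [[2, 5], [9, 2], [4, 3]]` → a = [[2, 5], [9, 2], [4, 3]]
`b = a[:]` → b = [[2, 5], [9, 2], [4, 3]]
`c = a[1:]` → c = [[9, 2], [4, 3]]
`a[0].append(369)` → a = [[2, 5, 369], [9, 2], [4, 3]]; b = [[2, 5, 369], [9, 2], [4, 3]]
`a.append([1, 2])` → a = [[2, 5, 369], [9, 2], [4, 3], [1, 2]]
`print(b[0])` → prints [2, 5, 369]
`print(len(b))` → prints 3
`print(c[0])` → prints [9, 2]

Answer:
[2, 5, 369]
3
[9, 2]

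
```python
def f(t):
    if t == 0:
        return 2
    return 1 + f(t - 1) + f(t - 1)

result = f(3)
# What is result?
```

f(t) = 1 + 2·f(t-1), f(0)=2. Closed form: (2+1)·2^3 - 1 = 23.

Answer: 23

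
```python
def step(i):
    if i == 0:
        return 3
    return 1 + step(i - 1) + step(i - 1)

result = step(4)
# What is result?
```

step(i) = 1 + 2·step(i-1), step(0)=3. Closed form: (3+1)·2^4 - 1 = 63.

Answer: 63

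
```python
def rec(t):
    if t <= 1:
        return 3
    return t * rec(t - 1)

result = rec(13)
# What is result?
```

rec(13) = 13 * 12 * 11 * 10 * 9 * 8 * 7 * 6 * 5 * 4 * 3 * 2 * 3 = 18681062400

Answer: 18681062400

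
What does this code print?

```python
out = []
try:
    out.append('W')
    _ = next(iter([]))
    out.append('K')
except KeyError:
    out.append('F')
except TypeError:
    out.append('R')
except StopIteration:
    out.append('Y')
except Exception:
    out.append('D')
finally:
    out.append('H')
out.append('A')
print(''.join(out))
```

Execution trace: 'W' (try body) → 'Y' (except StopIteration) → 'H' (finally) → 'A' (after the try/except). Output: WYHA

Answer: WYHA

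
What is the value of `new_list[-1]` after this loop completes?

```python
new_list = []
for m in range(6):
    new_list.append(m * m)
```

Last element of squares 0 to 5
`new_list` takes the values: [] → [0] → [0, 1] → [0, 1, 4] → [0, 1, 4, 9] → [0, 1, 4, 9, 16] → [0, 1, 4, 9, 16, 25]
So `new_list[-1]` = 25

Answer: 25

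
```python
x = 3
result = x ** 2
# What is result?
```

Trace:
`x = 3` → x = 3
`result = x ** 2` → result = 9
So result = 9

Answer: 9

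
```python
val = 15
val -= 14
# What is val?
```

Trace:
`val = 15` → val = 15
`val -= 14` → val = 1
So val = 1

Answer: 1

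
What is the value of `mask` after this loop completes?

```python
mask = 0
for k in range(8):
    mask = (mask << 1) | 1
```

Build 8 consecutive 1-bits: 0b11111111
`mask` takes the values: 0 → 1 → 3 → 7 → 15 → 31 → 63 → 127 → 255

Answer: 255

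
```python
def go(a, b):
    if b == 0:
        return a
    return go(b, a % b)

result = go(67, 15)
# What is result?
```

go(67, 15) -> go(15, 7) -> go(7, 1) -> go(1, 0) -> 1

Answer: 1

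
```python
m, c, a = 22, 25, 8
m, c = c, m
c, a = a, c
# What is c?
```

Trace:
`m, c, a = 22, 25, 8` → m = 22; c = 25; a = 8
`m, c = c, m` → m = 25; c = 22
`c, a = a, c` → c = 8; a = 22
So c = 8

Answer: 8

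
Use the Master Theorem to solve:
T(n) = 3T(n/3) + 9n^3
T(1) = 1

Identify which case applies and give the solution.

a=3, b=3, f(n)=9n^3. log_3(3) = 1. Since c=3 > 1 and the regularity condition holds (3(n/3)^3 = (3/3^3)n^3 with 3/3^3 < 1), Case 3 applies: T(n) = Θ(f(n)) = O(n^3).

Answer: O(n^3) - Case 3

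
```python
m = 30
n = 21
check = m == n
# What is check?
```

Trace:
`m = 30` → m = 30
`n = 21` → n = 21
`check = m == n` → check = False
So check = False

Answer: False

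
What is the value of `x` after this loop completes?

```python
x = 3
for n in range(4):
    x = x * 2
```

Multiply by 2, 4 times: 3 * 2^4 = 48
`x` takes the values: 3 → 6 → 12 → 24 → 48

Answer: 48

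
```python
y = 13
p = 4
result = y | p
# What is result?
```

Trace:
`y = 13` → y = 13
`p = 4` → p = 4
`result = y | p` → result = 13
So result = 13

Answer: 13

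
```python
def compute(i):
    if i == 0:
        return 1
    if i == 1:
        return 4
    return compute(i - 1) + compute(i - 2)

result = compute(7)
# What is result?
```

Build up from base cases: compute(0)=1, compute(1)=4, compute(2)=5, compute(3)=9, compute(4)=14, compute(5)=23, compute(6)=37, ..., compute(7)=60

Answer: 60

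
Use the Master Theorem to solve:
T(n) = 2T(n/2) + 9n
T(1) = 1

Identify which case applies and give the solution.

a=2, b=2, f(n)=9n. log_2(2) = 1. Since c=1 = 1, Case 2 applies: T(n) = Θ(n^log_b(a) · log n) = O(n log n).

Answer: O(n log n) - Case 2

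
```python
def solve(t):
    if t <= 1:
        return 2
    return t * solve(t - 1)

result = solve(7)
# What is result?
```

solve(7) = 7 * 6 * 5 * 4 * 3 * 2 * 2 = 10080

Answer: 10080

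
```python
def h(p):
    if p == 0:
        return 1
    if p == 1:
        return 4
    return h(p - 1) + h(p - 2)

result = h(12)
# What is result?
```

Build up from base cases: h(0)=1, h(1)=4, h(2)=5, h(3)=9, h(4)=14, h(5)=23, h(6)=37, ..., h(12)=665

Answer: 665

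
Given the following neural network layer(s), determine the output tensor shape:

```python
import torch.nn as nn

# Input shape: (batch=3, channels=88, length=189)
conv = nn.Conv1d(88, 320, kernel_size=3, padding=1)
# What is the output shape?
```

Input: (3, 88, 189) -> Output: (3, 320, 189)

Answer: (3, 320, 189)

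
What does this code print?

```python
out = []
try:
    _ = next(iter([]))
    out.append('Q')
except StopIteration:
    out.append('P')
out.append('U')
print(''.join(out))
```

Execution trace: 'P' (except StopIteration) → 'U' (after the try/except). Output: PU

Answer: PU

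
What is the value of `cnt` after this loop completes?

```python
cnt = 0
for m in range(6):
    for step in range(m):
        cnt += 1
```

Triangle number: 0+1+2+...+5
`cnt` takes the values: 0 → 1 → 2 → 3 → 4 → 5 → 6 → 7 → 8 → 9 → 10 → 11 → 12 → 13 → 14 → 15

Answer: 15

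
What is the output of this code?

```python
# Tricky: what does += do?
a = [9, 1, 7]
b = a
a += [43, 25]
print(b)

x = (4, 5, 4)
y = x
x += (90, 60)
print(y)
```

Key concept: += behavior differs for mutable vs immutable.
Step by step:
`a = [9, 1, 7]` → a = [9, 1, 7]
`b = a` → b = [9, 1, 7] (same object as a)
`a += [43, 25]` → a = [9, 1, 7, 43, 25] (same object as b); b = [9, 1, 7, 43, 25] (same object as a)
`print(b)` → prints [9, 1, 7, 43, 25]
`x = (4, 5, 4)` → x = (4, 5, 4)
`y = x` → y = (4, 5, 4)
`x += (90, 60)` → x = (4, 5, 4, 90, 60)
`print(y)` → prints (4, 5, 4)

Answer:
[9, 1, 7, 43, 25]
(4, 5, 4)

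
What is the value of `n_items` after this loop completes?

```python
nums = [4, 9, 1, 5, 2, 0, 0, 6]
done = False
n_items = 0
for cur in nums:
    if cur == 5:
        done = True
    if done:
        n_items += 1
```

Count elements after first 5 in [4, 9, 1, 5, 2, 0, 0, 6]
`n_items` takes the values: 0 → 1 → 2 → 3 → 4 → 5

Answer: 5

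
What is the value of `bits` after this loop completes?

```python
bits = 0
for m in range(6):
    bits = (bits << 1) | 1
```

Build 6 consecutive 1-bits: 0b111111
`bits` takes the values: 0 → 1 → 3 → 7 → 15 → 31 → 63

Answer: 63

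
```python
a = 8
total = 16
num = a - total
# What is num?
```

Trace:
`a = 8` → a = 8
`total = 16` → total = 16
`num = a - total` → num = -8
So num = -8

Answer: -8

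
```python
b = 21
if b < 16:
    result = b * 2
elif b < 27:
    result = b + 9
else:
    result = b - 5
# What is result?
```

Trace:
`b = 21` → b = 21
`if b < 16: ...` → b < 16 is False, b < 27 is True → result = 30
So result = 30

Answer: 30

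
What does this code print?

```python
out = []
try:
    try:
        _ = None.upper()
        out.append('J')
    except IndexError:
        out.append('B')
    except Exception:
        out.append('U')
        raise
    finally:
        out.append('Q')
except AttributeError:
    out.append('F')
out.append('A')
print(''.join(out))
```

Execution trace: 'U' (inner except Exception) → 'Q' (inner finally) → 'F' (outer except AttributeError) → 'A' (after the try/except). Output: UQFA

Answer: UQFA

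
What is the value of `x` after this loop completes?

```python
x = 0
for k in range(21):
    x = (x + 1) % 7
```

Increment mod 7, 21 times = 0
`x` takes the values: 0 → 1 → 2 → 3 → 4 → 5 → 6 → 0 → 1 → 2 → 3 → 4 → 5 → 6 → 0 → 1 → 2 → 3 → 4 → 5 → 6 → 0

Answer: 0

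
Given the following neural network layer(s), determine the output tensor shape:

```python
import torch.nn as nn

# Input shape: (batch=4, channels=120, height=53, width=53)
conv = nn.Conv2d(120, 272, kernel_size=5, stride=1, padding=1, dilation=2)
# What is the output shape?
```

Input: (4, 120, 53, 53) -> Output: (4, 272, 47, 47)

Answer: (4, 272, 47, 47)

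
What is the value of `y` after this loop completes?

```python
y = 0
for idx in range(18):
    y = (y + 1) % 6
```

Increment mod 6, 18 times = 0
`y` takes the values: 0 → 1 → 2 → 3 → 4 → 5 → 0 → 1 → 2 → 3 → 4 → 5 → 0 → 1 → 2 → 3 → 4 → 5 → 0

Answer: 0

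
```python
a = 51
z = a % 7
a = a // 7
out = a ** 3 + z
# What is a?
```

Trace:
`a = 51` → a = 51
`z = a % 7` → z = 2
`a = a // 7` → a = 7
`out = a ** 3 + z` → out = 345
So a = 7

Answer: 7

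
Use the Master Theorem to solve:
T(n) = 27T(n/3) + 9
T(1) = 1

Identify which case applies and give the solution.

a=27, b=3, f(n)=9. log_3(27) = 3. Since c=0 < 3, Case 1 applies: T(n) = Θ(n^log_b(a)) = O(n^3).

Answer: O(n^3) - Case 1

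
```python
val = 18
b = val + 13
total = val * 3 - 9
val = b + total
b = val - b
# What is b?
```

Trace:
`val = 18` → val = 18
`b = val + 13` → b = 31
`total = val * 3 - 9` → total = 45
`val = b + total` → val = 76
`b = val - b` → b = 45
So b = 45

Answer: 45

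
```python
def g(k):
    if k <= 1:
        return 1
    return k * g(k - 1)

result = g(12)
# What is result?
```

g(12) = 12 * 11 * 10 * 9 * 8 * 7 * 6 * 5 * 4 * 3 * 2 * 1 = 479001600

Answer: 479001600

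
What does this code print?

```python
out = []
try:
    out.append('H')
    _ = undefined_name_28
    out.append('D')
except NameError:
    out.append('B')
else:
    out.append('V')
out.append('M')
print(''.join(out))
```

Execution trace: 'H' (try body) → 'B' (except NameError) → 'M' (after the try/except). Output: HBM

Answer: HBM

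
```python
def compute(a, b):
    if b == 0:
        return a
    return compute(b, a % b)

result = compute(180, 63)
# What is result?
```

compute(180, 63) -> compute(63, 54) -> compute(54, 9) -> compute(9, 0) -> 9

Answer: 9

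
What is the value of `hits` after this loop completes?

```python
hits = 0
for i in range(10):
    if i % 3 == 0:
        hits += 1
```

Count numbers divisible by 3 in range(10)
`hits` takes the values: 0 → 1 → 2 → 3 → 4

Answer: 4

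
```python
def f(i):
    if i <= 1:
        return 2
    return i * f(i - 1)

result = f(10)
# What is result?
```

f(10) = 10 * 9 * 8 * 7 * 6 * 5 * 4 * 3 * 2 * 2 = 7257600

Answer: 7257600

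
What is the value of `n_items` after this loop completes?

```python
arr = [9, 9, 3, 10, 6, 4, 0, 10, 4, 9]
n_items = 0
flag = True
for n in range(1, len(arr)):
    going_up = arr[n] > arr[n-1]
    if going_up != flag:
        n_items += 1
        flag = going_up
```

Count direction changes in [9, 9, 3, 10, 6, 4, 0, 10, 4, 9]
`n_items` takes the values: 0 → 1 → 2 → 3 → 4 → 5 → 6

Answer: 6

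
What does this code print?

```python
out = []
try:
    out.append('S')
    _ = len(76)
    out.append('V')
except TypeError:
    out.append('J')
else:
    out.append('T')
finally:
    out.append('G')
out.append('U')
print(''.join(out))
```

Execution trace: 'S' (try body) → 'J' (except TypeError) → 'G' (finally) → 'U' (after the try/except). Output: SJGU

Answer: SJGU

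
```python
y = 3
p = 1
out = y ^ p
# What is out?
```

Trace:
`y = 3` → y = 3
`p = 1` → p = 1
`out = y ^ p` → out = 2
So out = 2

Answer: 2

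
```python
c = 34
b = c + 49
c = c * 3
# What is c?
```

Trace:
`c = 34` → c = 34
`b = c + 49` → b = 83
`c = c * 3` → c = 102
So c = 102

Answer: 102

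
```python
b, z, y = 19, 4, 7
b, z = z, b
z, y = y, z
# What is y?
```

Trace:
`b, z, y = 19, 4, 7` → b = 19; z = 4; y = 7
`b, z = z, b` → b = 4; z = 19
`z, y = y, z` → z = 7; y = 19
So y = 19

Answer: 19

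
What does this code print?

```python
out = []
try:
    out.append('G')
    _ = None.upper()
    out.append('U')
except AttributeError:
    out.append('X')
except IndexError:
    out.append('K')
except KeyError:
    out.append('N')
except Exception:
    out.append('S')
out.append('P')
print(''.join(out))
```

Execution trace: 'G' (try body) → 'X' (except AttributeError) → 'P' (after the try/except). Output: GXP

Answer: GXP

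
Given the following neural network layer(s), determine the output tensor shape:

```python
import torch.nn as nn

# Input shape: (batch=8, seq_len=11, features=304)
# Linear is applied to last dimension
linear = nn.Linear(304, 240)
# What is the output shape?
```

Input: (8, 11, 304) -> Output: (8, 11, 240)

Answer: (8, 11, 240)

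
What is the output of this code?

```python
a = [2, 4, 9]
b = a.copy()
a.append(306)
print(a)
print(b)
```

Key concept: list.copy() creates independent copy.
Step by step:
`a = [2, 4, 9]` → a = [2, 4, 9]
`b = a.copy()` → b = [2, 4, 9]
`a.append(306)` → a = [2, 4, 9, 306]
`print(a)` → prints [2, 4, 9, 306]
`print(b)` → prints [2, 4, 9]

Answer:
[2, 4, 9, 306]
[2, 4, 9]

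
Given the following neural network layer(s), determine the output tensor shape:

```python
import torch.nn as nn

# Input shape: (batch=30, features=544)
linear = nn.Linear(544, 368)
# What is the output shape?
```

Input: (30, 544) -> Output: (30, 368)

Answer: (30, 368)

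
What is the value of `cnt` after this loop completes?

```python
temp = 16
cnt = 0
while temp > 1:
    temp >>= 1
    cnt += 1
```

Count right shifts until 1
`cnt` takes the values: 0 → 1 → 2 → 3 → 4

Answer: 4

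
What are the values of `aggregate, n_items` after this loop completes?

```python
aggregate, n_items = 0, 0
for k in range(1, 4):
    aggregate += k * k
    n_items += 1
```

Sum of squares and count
`aggregate, n_items` takes the values: (0, 0) → (1, 0) → (1, 1) → (5, 1) → (5, 2) → (14, 2) → (14, 3)

Answer: 14, 3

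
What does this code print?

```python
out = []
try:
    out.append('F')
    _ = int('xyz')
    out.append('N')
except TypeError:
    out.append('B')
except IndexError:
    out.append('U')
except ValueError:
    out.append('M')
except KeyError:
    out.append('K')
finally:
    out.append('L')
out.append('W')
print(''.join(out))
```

Execution trace: 'F' (try body) → 'M' (except ValueError) → 'L' (finally) → 'W' (after the try/except). Output: FMLW

Answer: FMLW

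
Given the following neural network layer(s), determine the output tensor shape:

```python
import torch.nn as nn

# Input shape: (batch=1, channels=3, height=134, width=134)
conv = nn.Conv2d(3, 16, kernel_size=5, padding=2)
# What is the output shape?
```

Input: (1, 3, 134, 134) -> Output: (1, 16, 134, 134)

Answer: (1, 16, 134, 134)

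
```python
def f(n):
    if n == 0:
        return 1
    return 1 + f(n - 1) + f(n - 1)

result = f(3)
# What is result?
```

f(n) = 1 + 2·f(n-1), f(0)=1. Closed form: (1+1)·2^3 - 1 = 15.

Answer: 15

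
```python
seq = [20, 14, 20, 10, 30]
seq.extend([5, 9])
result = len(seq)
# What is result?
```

Trace:
`seq = [20, 14, 20, 10, 30]` → seq = [20, 14, 20, 10, 30]
`seq.extend([5, 9])` → seq = [20, 14, 20, 10, 30, 5, 9]
`result = len(seq)` → result = 7
So result = 7

Answer: 7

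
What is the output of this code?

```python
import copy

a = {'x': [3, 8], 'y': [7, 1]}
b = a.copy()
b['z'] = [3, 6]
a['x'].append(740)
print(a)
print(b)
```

Key concept: shallow copy of dict with mutable values.
Step by step:
`a = {'x': [3, 8], 'y': [7, 1]}` → a = {'x': [3, 8], 'y': [7, 1]}
`b = a.copy()` → b = {'x': [3, 8], 'y': [7, 1]}
`b['z'] = [3, 6]` → b = {'x': [3, 8], 'y': [7, 1], 'z': [3, 6]}
`a['x'].append(740)` → a = {'x': [3, 8, 740], 'y': [7, 1]}; b = {'x': [3, 8, 740], 'y': [7, 1], 'z': [3, 6]}
`print(a)` → prints {'x': [3, 8, 740], 'y': [7, 1]}
`print(b)` → prints {'x': [3, 8, 740], 'y': [7, 1], 'z': [3, 6]}

Answer:
{'x': [3, 8, 740], 'y': [7, 1]}
{'x': [3, 8, 740], 'y': [7, 1], 'z': [3, 6]}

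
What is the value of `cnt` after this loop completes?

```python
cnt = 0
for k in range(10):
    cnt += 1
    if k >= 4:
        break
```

Loop breaks when k reaches 4, cnt is 5
`cnt` takes the values: 0 → 1 → 2 → 3 → 4 → 5

Answer: 5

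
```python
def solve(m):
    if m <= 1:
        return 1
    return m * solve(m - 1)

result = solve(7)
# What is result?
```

solve(7) = 7 * 6 * 5 * 4 * 3 * 2 * 1 = 5040

Answer: 5040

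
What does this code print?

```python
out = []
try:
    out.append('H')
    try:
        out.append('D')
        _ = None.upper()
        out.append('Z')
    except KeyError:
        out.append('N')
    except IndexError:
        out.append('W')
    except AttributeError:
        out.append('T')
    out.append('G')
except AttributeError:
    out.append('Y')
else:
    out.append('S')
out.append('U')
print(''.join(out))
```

Execution trace: 'H' (try body) → 'D' (inner try body) → 'T' (inner except AttributeError) → 'G' (try body, no exception) → 'S' (else) → 'U' (after the try/except). Output: HDTGSU

Answer: HDTGSU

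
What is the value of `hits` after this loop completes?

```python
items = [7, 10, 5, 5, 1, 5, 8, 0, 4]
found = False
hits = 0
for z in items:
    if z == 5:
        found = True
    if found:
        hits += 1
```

Count elements after first 5 in [7, 10, 5, 5, 1, 5, 8, 0, 4]
`hits` takes the values: 0 → 1 → 2 → 3 → 4 → 5 → 6 → 7

Answer: 7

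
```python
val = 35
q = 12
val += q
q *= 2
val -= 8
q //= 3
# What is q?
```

Trace:
`val = 35` → val = 35
`q = 12` → q = 12
`val += q` → val = 47
`q *= 2` → q = 24
`val -= 8` → val = 39
`q //= 3` → q = 8
So q = 8

Answer: 8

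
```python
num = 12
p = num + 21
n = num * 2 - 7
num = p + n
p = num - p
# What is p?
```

Trace:
`num = 12` → num = 12
`p = num + 21` → p = 33
`n = num * 2 - 7` → n = 17
`num = p + n` → num = 50
`p = num - p` → p = 17
So p = 17

Answer: 17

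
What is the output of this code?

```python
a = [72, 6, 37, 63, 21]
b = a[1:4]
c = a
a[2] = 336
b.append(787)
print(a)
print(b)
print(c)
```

Key concept: slice vs alias.
Step by step:
`a = [72, 6, 37, 63, 21]` → a = [72, 6, 37, 63, 21]
`b = a[1:4]` → b = [6, 37, 63]
`c = a` → c = [72, 6, 37, 63, 21] (same object as a)
`a[2] = 336` → a = [72, 6, 336, 63, 21] (same object as c); c = [72, 6, 336, 63, 21] (same object as a)
`b.append(787)` → b = [6, 37, 63, 787]
`print(a)` → prints [72, 6, 336, 63, 21]
`print(b)` → prints [6, 37, 63, 787]
`print(c)` → prints [72, 6, 336, 63, 21]

Answer:
[72, 6, 336, 63, 21]
[6, 37, 63, 787]
[72, 6, 336, 63, 21]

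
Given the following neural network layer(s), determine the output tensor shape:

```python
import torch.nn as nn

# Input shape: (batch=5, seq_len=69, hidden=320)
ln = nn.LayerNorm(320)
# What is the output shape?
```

Input: (5, 69, 320) -> Output: (5, 69, 320)

Answer: (5, 69, 320)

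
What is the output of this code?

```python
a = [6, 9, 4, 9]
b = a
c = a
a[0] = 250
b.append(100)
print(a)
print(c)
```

Key concept: multiple aliases.
Step by step:
`a = [6, 9, 4, 9]` → a = [6, 9, 4, 9]
`b = a` → b = [6, 9, 4, 9] (same object as a)
`c = a` → c = [6, 9, 4, 9] (same object as a, b)
`a[0] = 250` → a = [250, 9, 4, 9] (same object as b, c); b = [250, 9, 4, 9] (same object as a, c); c = [250, 9, 4, 9] (same object as a, b)
`b.append(100)` → a = [250, 9, 4, 9, 100] (same object as b, c); b = [250, 9, 4, 9, 100] (same object as a, c); c = [250, 9, 4, 9, 100] (same object as a, b)
`print(a)` → prints [250, 9, 4, 9, 100]
`print(c)` → prints [250, 9, 4, 9, 100]

Answer:
[250, 9, 4, 9, 100]
[250, 9, 4, 9, 100]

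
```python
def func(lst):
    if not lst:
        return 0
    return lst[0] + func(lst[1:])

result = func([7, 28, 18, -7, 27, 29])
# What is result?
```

7 + 28 + 18 + (-7) + 27 + 29 + 0 = 102

Answer: 102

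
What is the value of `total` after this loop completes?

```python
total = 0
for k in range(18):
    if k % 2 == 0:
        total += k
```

Sum of even numbers 0 to 17
`total` takes the values: 0 → 2 → 6 → 12 → 20 → 30 → 42 → 56 → 72

Answer: 72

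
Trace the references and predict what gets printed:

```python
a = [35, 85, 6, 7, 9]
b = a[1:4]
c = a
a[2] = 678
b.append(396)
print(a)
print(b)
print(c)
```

Key concept: slice vs alias.
Step by step:
`a = [35, 85, 6, 7, 9]` → a = [35, 85, 6, 7, 9]
`b = a[1:4]` → b = [85, 6, 7]
`c = a` → c = [35, 85, 6, 7, 9] (same object as a)
`a[2] = 678` → a = [35, 85, 678, 7, 9] (same object as c); c = [35, 85, 678, 7, 9] (same object as a)
`b.append(396)` → b = [85, 6, 7, 396]
`print(a)` → prints [35, 85, 678, 7, 9]
`print(b)` → prints [85, 6, 7, 396]
`print(c)` → prints [35, 85, 678, 7, 9]

Answer:
[35, 85, 678, 7, 9]
[85, 6, 7, 396]
[35, 85, 678, 7, 9]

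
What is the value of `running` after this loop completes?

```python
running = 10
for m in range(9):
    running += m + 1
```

Start at 10, add 1 to 9 = 55
`running` takes the values: 10 → 11 → 13 → 16 → 20 → 25 → 31 → 38 → 46 → 55

Answer: 55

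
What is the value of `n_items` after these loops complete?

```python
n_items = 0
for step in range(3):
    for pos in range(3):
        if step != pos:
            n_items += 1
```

3² - 3 (exclude diagonal)
`n_items` takes the values: 0 → 1 → 2 → 3 → 4 → 5 → 6

Answer: 6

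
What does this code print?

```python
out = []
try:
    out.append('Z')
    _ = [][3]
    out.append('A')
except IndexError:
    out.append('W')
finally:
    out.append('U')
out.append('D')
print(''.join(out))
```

Execution trace: 'Z' (try body) → 'W' (except IndexError) → 'U' (finally) → 'D' (after the try/except). Output: ZWUD

Answer: ZWUD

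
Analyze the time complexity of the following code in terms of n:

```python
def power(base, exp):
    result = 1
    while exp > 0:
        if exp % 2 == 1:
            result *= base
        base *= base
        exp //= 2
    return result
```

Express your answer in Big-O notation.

This is Exponentiation by squaring. Time complexity: O(log n).

Answer: O(log n)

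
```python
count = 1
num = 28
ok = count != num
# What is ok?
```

Trace:
`count = 1` → count = 1
`num = 28` → num = 28
`ok = count != num` → ok = True
So ok = True

Answer: True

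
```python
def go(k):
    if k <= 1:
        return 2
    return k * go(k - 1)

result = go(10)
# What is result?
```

go(10) = 10 * 9 * 8 * 7 * 6 * 5 * 4 * 3 * 2 * 2 = 7257600

Answer: 7257600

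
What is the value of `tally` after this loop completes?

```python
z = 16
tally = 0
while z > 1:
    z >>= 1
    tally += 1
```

Count right shifts until 1
`tally` takes the values: 0 → 1 → 2 → 3 → 4

Answer: 4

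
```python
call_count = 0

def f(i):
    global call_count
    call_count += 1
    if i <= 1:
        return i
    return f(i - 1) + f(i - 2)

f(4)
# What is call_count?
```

Calls(i) = 1 + Calls(i-1) + Calls(i-2); Calls(0)=Calls(1)=1. For i=4 this gives 9.

Answer: 9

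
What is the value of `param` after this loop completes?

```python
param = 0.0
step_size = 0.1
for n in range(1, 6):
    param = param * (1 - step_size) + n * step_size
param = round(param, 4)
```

Moving average with lr=0.1
`param` takes the values: 0.0 → 0.1 → 0.29 → 0.561 → 0.9049 → 1.31441 → 1.3144

Answer: 1.3144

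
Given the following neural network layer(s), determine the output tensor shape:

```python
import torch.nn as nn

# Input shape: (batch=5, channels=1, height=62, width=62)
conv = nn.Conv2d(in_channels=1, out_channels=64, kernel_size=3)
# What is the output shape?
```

Input: (5, 1, 62, 62) -> Output: (5, 64, 60, 60)

Answer: (5, 64, 60, 60)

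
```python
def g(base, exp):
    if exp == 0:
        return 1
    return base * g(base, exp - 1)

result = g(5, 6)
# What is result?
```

g(5, 6) = 5 * 5 * 5 * 5 * 5 * 5 = 15625

Answer: 15625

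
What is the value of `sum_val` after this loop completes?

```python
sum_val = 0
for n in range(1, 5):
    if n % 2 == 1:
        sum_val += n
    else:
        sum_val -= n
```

Add odd, subtract even
`sum_val` takes the values: 0 → 1 → -1 → 2 → -2

Answer: -2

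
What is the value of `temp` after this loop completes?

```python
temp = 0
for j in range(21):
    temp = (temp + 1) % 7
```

Increment mod 7, 21 times = 0
`temp` takes the values: 0 → 1 → 2 → 3 → 4 → 5 → 6 → 0 → 1 → 2 → 3 → 4 → 5 → 6 → 0 → 1 → 2 → 3 → 4 → 5 → 6 → 0

Answer: 0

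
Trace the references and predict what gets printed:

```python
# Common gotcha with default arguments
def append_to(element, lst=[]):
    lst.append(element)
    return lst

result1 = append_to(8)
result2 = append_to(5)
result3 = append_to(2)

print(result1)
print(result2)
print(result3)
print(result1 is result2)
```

Key concept: mutable default argument gotcha.
Step by step:
`result1 = append_to(8)` → result1 = [8]
`result2 = append_to(5)` → result1 = [8, 5] (same object as result2); result2 = [8, 5] (same object as result1)
`result3 = append_to(2)` → result1 = [8, 5, 2] (same object as result2, result3); result2 = [8, 5, 2] (same object as result1, result3); result3 = [8, 5, 2] (same object as result1, result2)
`print(result1)` → prints [8, 5, 2]
`print(result2)` → prints [8, 5, 2]
`print(result3)` → prints [8, 5, 2]
`print(result1 is result2)` → prints True

Answer:
[8, 5, 2]
[8, 5, 2]
[8, 5, 2]
True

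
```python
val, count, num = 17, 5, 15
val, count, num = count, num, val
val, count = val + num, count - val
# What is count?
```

Trace:
`val, count, num = 17, 5, 15` → val = 17; count = 5; num = 15
`val, count, num = count, num, val` → val = 5; count = 15; num = 17
`val, count = val + num, count - val` → val = 22; count = 10
So count = 10

Answer: 10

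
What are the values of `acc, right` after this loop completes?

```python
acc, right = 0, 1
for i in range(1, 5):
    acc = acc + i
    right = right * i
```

Sum and factorial of 1 to 4
`acc, right` takes the values: (0, 1) → (1, 1) → (3, 1) → (3, 2) → (6, 2) → (6, 6) → (10, 6) → (10, 24)

Answer: 10, 24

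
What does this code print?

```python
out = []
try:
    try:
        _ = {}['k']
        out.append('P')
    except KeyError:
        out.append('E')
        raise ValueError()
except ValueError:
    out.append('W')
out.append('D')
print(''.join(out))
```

Execution trace: 'E' (inner except KeyError) → 'W' (outer except ValueError) → 'D' (after the try/except). Output: EWD

Answer: EWD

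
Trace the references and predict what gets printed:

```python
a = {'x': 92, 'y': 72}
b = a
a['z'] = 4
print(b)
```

Key concept: dict aliasing.
Step by step:
`a = {'x': 92, 'y': 72}` → a = {'x': 92, 'y': 72}
`b = a` → b = {'x': 92, 'y': 72} (same object as a)
`a['z'] = 4` → a = {'x': 92, 'y': 72, 'z': 4} (same object as b); b = {'x': 92, 'y': 72, 'z': 4} (same object as a)
`print(b)` → prints {'x': 92, 'y': 72, 'z': 4}

Answer: {'x': 92, 'y': 72, 'z': 4}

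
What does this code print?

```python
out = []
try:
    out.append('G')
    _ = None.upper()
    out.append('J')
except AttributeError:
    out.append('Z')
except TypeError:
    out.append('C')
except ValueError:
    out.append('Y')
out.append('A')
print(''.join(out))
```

Execution trace: 'G' (try body) → 'Z' (except AttributeError) → 'A' (after the try/except). Output: GZA

Answer: GZA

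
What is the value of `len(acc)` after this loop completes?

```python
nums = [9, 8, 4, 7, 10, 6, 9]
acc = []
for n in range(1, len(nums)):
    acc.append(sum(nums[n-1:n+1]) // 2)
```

Number of 2-element averages
`acc` takes the values: [] → [8] → [8, 6] → [8, 6, 5] → [8, 6, 5, 8] → [8, 6, 5, 8, 8] → [8, 6, 5, 8, 8, 7]
So `len(acc)` = 6

Answer: 6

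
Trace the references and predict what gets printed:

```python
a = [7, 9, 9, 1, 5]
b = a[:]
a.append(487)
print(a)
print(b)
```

Key concept: slice [:] creates copy.
Step by step:
`a = [7, 9, 9, 1, 5]` → a = [7, 9, 9, 1, 5]
`b = a[:]` → b = [7, 9, 9, 1, 5]
`a.append(487)` → a = [7, 9, 9, 1, 5, 487]
`print(a)` → prints [7, 9, 9, 1, 5, 487]
`print(b)` → prints [7, 9, 9, 1, 5]

Answer:
[7, 9, 9, 1, 5, 487]
[7, 9, 9, 1, 5]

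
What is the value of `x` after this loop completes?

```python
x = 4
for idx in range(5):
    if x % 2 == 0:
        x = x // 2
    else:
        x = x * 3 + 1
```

Collatz-style transformation from 4
`x` takes the values: 4 → 2 → 1 → 4 → 2 → 1

Answer: 1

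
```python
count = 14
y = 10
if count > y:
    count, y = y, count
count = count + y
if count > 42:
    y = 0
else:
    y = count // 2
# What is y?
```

Trace:
`count = 14` → count = 14
`y = 10` → y = 10
`if count > y: ...` → count > y is True → count = 10; y = 14
`count = count + y` → count = 24
`if count > 42: ...` → count > 42 is False, take else branch → y = 12
So y = 12

Answer: 12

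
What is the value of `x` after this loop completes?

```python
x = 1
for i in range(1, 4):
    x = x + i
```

Start at 1, add 1 through 3
`x` takes the values: 1 → 2 → 4 → 7

Answer: 7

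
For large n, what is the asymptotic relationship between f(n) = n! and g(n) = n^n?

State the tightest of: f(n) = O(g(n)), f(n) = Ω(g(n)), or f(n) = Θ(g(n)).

n! vs n^n: f(n) = O(g(n)) but not Ω(g(n)) — n^n grows strictly faster than n!.

Answer: f(n) = O(g(n)) but not Ω(g(n)) — n^n grows strictly faster than n!.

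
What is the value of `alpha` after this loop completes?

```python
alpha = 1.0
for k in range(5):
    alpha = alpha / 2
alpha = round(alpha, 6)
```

Halving LR 5 times: 1 / 2^5
`alpha` takes the values: 1.0 → 0.5 → 0.25 → 0.125 → 0.0625 → 0.03125

Answer: 0.03125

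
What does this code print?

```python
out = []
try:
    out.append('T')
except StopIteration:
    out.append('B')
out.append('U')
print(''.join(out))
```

Execution trace: 'T' (try body, no exception) → 'U' (after the try/except). Output: TU

Answer: TU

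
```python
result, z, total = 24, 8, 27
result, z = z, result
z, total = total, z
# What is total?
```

Trace:
`result, z, total = 24, 8, 27` → result = 24; z = 8; total = 27
`result, z = z, result` → result = 8; z = 24
`z, total = total, z` → z = 27; total = 24
So total = 24

Answer: 24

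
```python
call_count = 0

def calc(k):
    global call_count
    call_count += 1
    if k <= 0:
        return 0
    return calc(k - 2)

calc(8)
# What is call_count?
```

Linear recursion stepping by 2: 5 calls from k=8 down to ≤0.

Answer: 5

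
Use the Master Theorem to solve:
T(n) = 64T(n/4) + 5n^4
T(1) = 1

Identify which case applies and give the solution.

a=64, b=4, f(n)=5n^4. log_4(64) = 3. Since c=4 > 3 and the regularity condition holds (64(n/4)^4 = (64/4^4)n^4 with 64/4^4 < 1), Case 3 applies: T(n) = Θ(f(n)) = O(n^4).

Answer: O(n^4) - Case 3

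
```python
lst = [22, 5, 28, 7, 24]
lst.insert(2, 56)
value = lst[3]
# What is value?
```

Trace:
`lst = [22, 5, 28, 7, 24]` → lst = [22, 5, 28, 7, 24]
`lst.insert(2, 56)` → lst = [22, 5, 56, 28, 7, 24]
`value = lst[3]` → value = 28
So value = 28

Answer: 28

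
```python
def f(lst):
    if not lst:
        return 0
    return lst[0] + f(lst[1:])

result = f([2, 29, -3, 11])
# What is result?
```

2 + 29 + (-3) + 11 + 0 = 39

Answer: 39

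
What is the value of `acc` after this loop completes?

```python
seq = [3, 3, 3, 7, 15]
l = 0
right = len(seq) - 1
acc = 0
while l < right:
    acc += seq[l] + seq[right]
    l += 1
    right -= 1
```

Sum of pairs from ends
`acc` takes the values: 0 → 18 → 28

Answer: 28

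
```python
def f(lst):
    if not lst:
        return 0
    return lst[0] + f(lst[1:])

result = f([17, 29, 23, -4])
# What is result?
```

17 + 29 + 23 + (-4) + 0 = 65

Answer: 65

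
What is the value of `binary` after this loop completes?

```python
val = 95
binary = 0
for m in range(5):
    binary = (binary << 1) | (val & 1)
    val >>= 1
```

Reverse lowest 5 bits of 95
`binary` takes the values: 0 → 1 → 3 → 7 → 15 → 31

Answer: 31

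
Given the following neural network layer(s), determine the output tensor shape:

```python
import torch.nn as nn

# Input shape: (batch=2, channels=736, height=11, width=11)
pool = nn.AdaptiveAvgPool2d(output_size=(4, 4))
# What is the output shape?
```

Input: (2, 736, 11, 11) -> Output: (2, 736, 4, 4)

Answer: (2, 736, 4, 4)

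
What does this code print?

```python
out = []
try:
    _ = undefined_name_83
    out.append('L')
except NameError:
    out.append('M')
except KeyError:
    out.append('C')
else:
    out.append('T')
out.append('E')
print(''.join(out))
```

Execution trace: 'M' (except NameError) → 'E' (after the try/except). Output: ME

Answer: ME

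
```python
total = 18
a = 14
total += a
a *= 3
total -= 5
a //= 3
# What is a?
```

Trace:
`total = 18` → total = 18
`a = 14` → a = 14
`total += a` → total = 32
`a *= 3` → a = 42
`total -= 5` → total = 27
`a //= 3` → a = 14
So a = 14

Answer: 14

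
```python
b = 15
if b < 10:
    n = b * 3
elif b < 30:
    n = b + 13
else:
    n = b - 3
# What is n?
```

Trace:
`b = 15` → b = 15
`if b < 10: ...` → b < 10 is False, b < 30 is True → n = 28
So n = 28

Answer: 28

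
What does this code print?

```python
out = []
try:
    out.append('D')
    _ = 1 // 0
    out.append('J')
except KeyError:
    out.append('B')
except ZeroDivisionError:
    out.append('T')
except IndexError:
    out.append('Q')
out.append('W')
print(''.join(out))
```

Execution trace: 'D' (try body) → 'T' (except ZeroDivisionError) → 'W' (after the try/except). Output: DTW

Answer: DTW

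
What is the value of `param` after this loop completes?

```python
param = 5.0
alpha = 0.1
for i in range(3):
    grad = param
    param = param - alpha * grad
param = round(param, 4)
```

Gradient descent: w = 5.0 * (1 - 0.1)^3
`param` takes the values: 5.0 → 4.5 → 4.05 → 3.645

Answer: 3.645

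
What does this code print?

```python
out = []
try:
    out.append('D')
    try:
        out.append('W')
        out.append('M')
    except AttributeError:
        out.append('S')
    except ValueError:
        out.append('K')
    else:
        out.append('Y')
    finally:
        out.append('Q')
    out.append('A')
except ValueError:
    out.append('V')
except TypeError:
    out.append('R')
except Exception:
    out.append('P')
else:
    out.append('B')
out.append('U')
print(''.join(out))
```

Execution trace: 'D' (try body) → 'W' (inner try body) → 'M' (inner try body, no exception) → 'Y' (inner else) → 'Q' (inner finally) → 'A' (try body, no exception) → 'B' (else) → 'U' (after the try/except). Output: DWMYQABU

Answer: DWMYQABU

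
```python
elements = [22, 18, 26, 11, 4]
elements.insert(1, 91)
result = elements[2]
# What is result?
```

Trace:
`elements = [22, 18, 26, 11, 4]` → elements = [22, 18, 26, 11, 4]
`elements.insert(1, 91)` → elements = [22, 91, 18, 26, 11, 4]
`result = elements[2]` → result = 18
So result = 18

Answer: 18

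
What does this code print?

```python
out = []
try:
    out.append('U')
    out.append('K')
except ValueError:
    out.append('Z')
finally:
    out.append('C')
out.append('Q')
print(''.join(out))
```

Execution trace: 'U' (try body) → 'K' (try body, no exception) → 'C' (finally) → 'Q' (after the try/except). Output: UKCQ

Answer: UKCQ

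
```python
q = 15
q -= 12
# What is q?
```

Trace:
`q = 15` → q = 15
`q -= 12` → q = 3
So q = 3

Answer: 3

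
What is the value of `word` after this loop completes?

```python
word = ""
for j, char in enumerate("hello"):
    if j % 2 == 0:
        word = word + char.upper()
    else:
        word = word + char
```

Uppercase even positions in 'hello'
`word` takes the values: "" → "H" → "He" → "HeL" → "HeLl" → "HeLlO"

Answer: "HeLlO"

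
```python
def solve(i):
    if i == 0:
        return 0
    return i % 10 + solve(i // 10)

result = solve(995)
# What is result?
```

Sum of digits of 995: 5 + 9 + 9 = 23

Answer: 23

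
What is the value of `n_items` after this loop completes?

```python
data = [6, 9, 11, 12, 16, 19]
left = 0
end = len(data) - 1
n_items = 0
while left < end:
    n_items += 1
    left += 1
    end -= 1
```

Iterations until pointers meet (list length 6)
`n_items` takes the values: 0 → 1 → 2 → 3

Answer: 3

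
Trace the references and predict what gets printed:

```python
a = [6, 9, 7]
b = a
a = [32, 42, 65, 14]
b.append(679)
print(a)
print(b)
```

Key concept: rebinding vs mutation: a is rebound to a new list, b still points at the original.
Step by step:
`a = [6, 9, 7]` → a = [6, 9, 7]
`b = a` → b = [6, 9, 7] (same object as a)
`a = [32, 42, 65, 14]` → a = [32, 42, 65, 14]
`b.append(679)` → b = [6, 9, 7, 679]
`print(a)` → prints [32, 42, 65, 14]
`print(b)` → prints [6, 9, 7, 679]

Answer:
[32, 42, 65, 14]
[6, 9, 7, 679]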